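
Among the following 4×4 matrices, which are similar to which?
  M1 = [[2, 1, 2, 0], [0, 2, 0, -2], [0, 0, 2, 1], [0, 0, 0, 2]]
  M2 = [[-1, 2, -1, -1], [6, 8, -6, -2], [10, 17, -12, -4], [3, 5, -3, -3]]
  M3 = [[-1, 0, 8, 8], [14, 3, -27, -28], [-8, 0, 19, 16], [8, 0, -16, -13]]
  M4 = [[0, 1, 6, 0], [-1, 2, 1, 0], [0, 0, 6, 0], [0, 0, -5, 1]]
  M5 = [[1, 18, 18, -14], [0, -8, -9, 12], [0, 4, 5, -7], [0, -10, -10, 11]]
4 classes: {M1}, {M2}, {M3}, {M4, M5}

Characteristic polynomials: χ_{M1} = (x - 2)^4, χ_{M2} = (x + 2)^4, χ_{M3} = (x - 3)^3(x + 1), χ_{M4} = (x - 6)(x - 1)^3, χ_{M5} = (x - 6)(x - 1)^3.

{M1}: invariant factors (x - 2)^2, (x - 2)^2.

{M2}: invariant factors (x + 2)^2, (x + 2)^2.

{M3}: invariant factors x - 3, (x - 3)^2(x + 1).

{M4, M5}: invariant factors x - 1, (x - 6)(x - 1)^2.

Matrices are similar if and only if their invariant-factor lists agree; the partition into similarity classes is {M1}, {M2}, {M3}, {M4, M5}.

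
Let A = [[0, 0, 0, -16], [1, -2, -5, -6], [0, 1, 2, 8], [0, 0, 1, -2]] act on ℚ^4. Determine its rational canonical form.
The invariant factors of A (the non-unit diagonal entries of the Smith normal form of xI - A over ℚ[x]) are (x^2 + x - 4)^2, each dividing the next. The characteristic polynomial is their product, (x^2 + x - 4)^2.

The rational canonical form is the block-diagonal matrix of companion matrices C(f_i):
R = [[0, 0, 0, -16], [1, 0, 0, 8], [0, 1, 0, 7], [0, 0, 1, -2]].

Note the characteristic polynomial does not split into linear factors over ℚ, so A has no Jordan form over ℚ; the rational canonical form exists over any field.

R = [[0, 0, 0, -16], [1, 0, 0, 8], [0, 1, 0, 7], [0, 0, 1, -2]]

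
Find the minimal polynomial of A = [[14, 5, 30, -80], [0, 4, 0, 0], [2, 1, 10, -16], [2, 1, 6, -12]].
The characteristic polynomial factors as (x - 4)^4. The minimal polynomial is ∏(x - λ)^{k_λ} where k_λ is the size of the largest Jordan block at λ.

For λ = 4: rank(A - 4I) = 1, and the largest Jordan block has size 2 (the smallest k with rank((A - 4I)^k) = rank((A - 4I)^(k+1))).

So m_A(x) = (x - 4)^2.

m_A(x) = (x - 4)^2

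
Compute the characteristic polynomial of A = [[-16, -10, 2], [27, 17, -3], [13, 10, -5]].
χ_A(x) = (x - 2)(x + 3)^2

xI - A = [[x + 16, 10, -2], [-27, x - 17, 3], [-13, -10, x + 5]].

Expanding det(xI - A) along the first row:
det(xI - A) = + (x + 16)·det([[x - 17, 3], [-10, x + 5]]) - (10)·det([[-27, 3], [-13, x + 5]]) + (-2)·det([[-27, x - 17], [-13, -10]]).

Evaluating gives χ_A(x) = x^3 + 4x^2 - 3x - 18 = (x - 2)(x + 3)^2.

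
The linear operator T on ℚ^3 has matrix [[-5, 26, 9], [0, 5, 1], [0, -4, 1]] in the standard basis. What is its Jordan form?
The characteristic polynomial is det(xI - A) = (x - 3)^2(x + 5), so the eigenvalues are -5 (algebraic multiplicity 1), 3 (algebraic multiplicity 2).

For λ = -5: algebraic multiplicity 1 gives one 1×1 block.

For λ = 3: rank(A - 3I) = 2, rank((A - 3I)^2) = 1. The eigenspace has dimension 3 - 2 = 1, so there is 1 Jordan block; the rank sequence gives block sizes [2].

Assembling the blocks gives the Jordan form J above.

J = [[-5, 0, 0], [0, 3, 1], [0, 0, 3]]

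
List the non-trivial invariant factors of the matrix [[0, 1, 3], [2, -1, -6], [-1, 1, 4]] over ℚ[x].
The Jordan structure of A has elementary divisors (x - 1)^2, (x - 1). Arranging the block sizes at each eigenvalue in decreasing order and taking row products gives the invariant factors.

Invariant factors (smallest first, each dividing the next): x - 1, (x - 1)^2.

Check: the last factor (x - 1)^2 is the minimal polynomial, and the product (x - 1)^3 is the characteristic polynomial.

x - 1, (x - 1)^2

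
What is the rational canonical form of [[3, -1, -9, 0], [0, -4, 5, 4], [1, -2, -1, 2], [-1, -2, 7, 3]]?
The invariant factors of A (the non-unit diagonal entries of the Smith normal form of xI - A over ℚ[x]) are (x - 1)(x^3 - 4x - 5), each dividing the next. The characteristic polynomial is their product, (x - 1)(x^3 - 4x - 5).

The rational canonical form is the block-diagonal matrix of companion matrices C(f_i):
R = [[0, 0, 0, -5], [1, 0, 0, 1], [0, 1, 0, 4], [0, 0, 1, 1]].

Note the characteristic polynomial does not split into linear factors over ℚ, so A has no Jordan form over ℚ; the rational canonical form exists over any field.

R = [[0, 0, 0, -5], [1, 0, 0, 1], [0, 1, 0, 4], [0, 0, 1, 1]]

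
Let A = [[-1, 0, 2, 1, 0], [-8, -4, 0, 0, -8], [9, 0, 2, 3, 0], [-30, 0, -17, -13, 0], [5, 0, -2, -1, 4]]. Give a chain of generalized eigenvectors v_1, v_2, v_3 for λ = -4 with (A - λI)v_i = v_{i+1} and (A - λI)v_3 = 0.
We seek v_1 ∈ ker((A + 4I)^3) \ ker((A + 4I)^2), then set v_{i+1} = (A + 4I) v_i.

One such chain is v_1 = [[0, 0, 1, -3, 0]]^T, v_2 = [[-1, 0, -3, 10, 1]]^T, v_3 = [[1, 0, 3, -9, -1]]^T. Check: (A + 4I) v_3 = [[0, 0, 0, 0, 0]]^T = 0.

v_1 = [[0, 0, 1, -3, 0]]^T, v_2 = [[-1, 0, -3, 10, 1]]^T, v_3 = [[1, 0, 3, -9, -1]]^T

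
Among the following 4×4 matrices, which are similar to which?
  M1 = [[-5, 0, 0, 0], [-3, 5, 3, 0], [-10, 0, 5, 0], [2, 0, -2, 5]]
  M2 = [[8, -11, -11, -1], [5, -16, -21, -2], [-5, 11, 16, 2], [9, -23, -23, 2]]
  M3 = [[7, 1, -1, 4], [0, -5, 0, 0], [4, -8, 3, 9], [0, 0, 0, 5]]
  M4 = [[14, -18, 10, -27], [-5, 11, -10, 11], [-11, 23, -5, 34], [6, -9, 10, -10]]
Characteristic polynomials: χ_{M1} = (x - 5)^3(x + 5), χ_{M2} = (x - 5)^3(x + 5), χ_{M3} = (x - 5)^3(x + 5), χ_{M4} = (x - 5)^3(x + 5).

{M1}: invariant factors x - 5, (x - 5)^2(x + 5).

{M2, M3, M4}: invariant factors (x - 5)^3(x + 5).

Matrices are similar if and only if their invariant-factor lists agree; the partition into similarity classes is {M1}, {M2, M3, M4}.

2 classes: {M1}, {M2, M3, M4}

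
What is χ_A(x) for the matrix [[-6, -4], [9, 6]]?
χ_A(x) = x^2

xI - A = [[x + 6, 4], [-9, x - 6]].

Expanding det(xI - A) along the first row:
det(xI - A) = + (x + 6)·det([[x - 6]]) - (4)·det([[-9]]).

Evaluating gives χ_A(x) = x^2.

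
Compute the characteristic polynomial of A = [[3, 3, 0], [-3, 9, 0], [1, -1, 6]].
xI - A = [[x - 3, -3, 0], [3, x - 9, 0], [-1, 1, x - 6]].

Expanding det(xI - A) along the first row:
det(xI - A) = + (x - 3)·det([[x - 9, 0], [1, x - 6]]) - (-3)·det([[3, 0], [-1, x - 6]]) + (0)·det([[3, x - 9], [-1, 1]]).

Evaluating gives χ_A(x) = x^3 - 18x^2 + 108x - 216 = (x - 6)^3.

χ_A(x) = (x - 6)^3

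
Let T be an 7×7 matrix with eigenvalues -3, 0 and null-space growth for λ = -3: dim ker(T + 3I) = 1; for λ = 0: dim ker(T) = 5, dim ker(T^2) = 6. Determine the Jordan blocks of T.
Jordan blocks: (-3, 1), (0, 2), (0, 1), (0, 1), (0, 1), (0, 1)

λ = -3: successive nullity increments [1] count blocks of size ≥ k; block sizes are [1].
λ = 0: successive nullity increments [5, 1] count blocks of size ≥ k; block sizes are [2, 1, 1, 1, 1].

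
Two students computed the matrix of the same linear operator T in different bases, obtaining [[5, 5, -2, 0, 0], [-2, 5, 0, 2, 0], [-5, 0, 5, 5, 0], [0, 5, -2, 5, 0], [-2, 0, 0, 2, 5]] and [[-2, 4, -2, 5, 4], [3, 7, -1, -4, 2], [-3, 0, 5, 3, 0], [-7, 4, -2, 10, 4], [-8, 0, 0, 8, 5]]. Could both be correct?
Two matrices over a field are similar if and only if they have the same invariant factors.

Both A and B have characteristic polynomial (x - 5)^5 and minimal polynomial (x - 5)^2. Computing further, both have invariant factors x - 5, (x - 5)^2, (x - 5)^2. Hence A and B are similar.

Yes.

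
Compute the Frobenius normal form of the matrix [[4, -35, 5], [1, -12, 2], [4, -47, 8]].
The invariant factors of A (the non-unit diagonal entries of the Smith normal form of xI - A over ℚ[x]) are x^3 - 3x + 3, each dividing the next. The characteristic polynomial is their product, x^3 - 3x + 3.

The rational canonical form is the block-diagonal matrix of companion matrices C(f_i):
R = [[0, 0, -3], [1, 0, 3], [0, 1, 0]].

Note the characteristic polynomial does not split into linear factors over ℚ, so A has no Jordan form over ℚ; the rational canonical form exists over any field.

R = [[0, 0, -3], [1, 0, 3], [0, 1, 0]]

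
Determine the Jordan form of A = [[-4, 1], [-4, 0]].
The characteristic polynomial is det(xI - A) = (x + 2)^2, so the eigenvalues are -2 (algebraic multiplicity 2).

For λ = -2: rank(A + 2I) = 1, rank((A + 2I)^2) = 0. The eigenspace has dimension 2 - 1 = 1, so there is 1 Jordan block; the rank sequence gives block sizes [2].

Assembling the blocks gives the Jordan form J above.

J = [[-2, 1], [0, -2]]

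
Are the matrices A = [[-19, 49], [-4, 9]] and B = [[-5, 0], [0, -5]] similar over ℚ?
No.

Both have characteristic polynomial (x + 5)^2, but the minimal polynomial of A is (x + 5)^2 while the minimal polynomial of B is x + 5. The minimal polynomial is a similarity invariant, so A and B are not similar.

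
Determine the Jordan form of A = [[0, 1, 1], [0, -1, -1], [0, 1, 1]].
The characteristic polynomial is det(xI - A) = x^3, so the eigenvalues are 0 (algebraic multiplicity 3).

For λ = 0: rank(A) = 1, rank(A^2) = 0. The eigenspace has dimension 3 - 1 = 2, so there are 2 Jordan blocks; the rank sequence gives block sizes [2, 1].

Assembling the blocks gives the Jordan form J above.

J = [[0, 1, 0], [0, 0, 0], [0, 0, 0]]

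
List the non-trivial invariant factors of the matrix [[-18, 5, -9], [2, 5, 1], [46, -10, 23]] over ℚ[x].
The Jordan structure of A has elementary divisors x, (x - 5)^2. Arranging the block sizes at each eigenvalue in decreasing order and taking row products gives the invariant factors.

Invariant factors (smallest first, each dividing the next): x(x - 5)^2.

Check: the last factor x(x - 5)^2 is the minimal polynomial, and the product x(x - 5)^2 is the characteristic polynomial.

x(x - 5)^2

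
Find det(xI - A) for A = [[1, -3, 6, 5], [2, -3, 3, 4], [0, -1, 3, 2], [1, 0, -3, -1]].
χ_A(x) = x^4

xI - A = [[x - 1, 3, -6, -5], [-2, x + 3, -3, -4], [0, 1, x - 3, -2], [-1, 0, 3, x + 1]].

Expanding det(xI - A) along the first row:
det(xI - A) = + (x - 1)·det([[x + 3, -3, -4], [1, x - 3, -2], [0, 3, x + 1]]) - (3)·det([[-2, -3, -4], [0, x - 3, -2], [-1, 3, x + 1]]) + (-6)·det([[-2, x + 3, -4], [0, 1, -2], [-1, 0, x + 1]]) - (-5)·det([[-2, x + 3, -3], [0, 1, x - 3], [-1, 0, 3]]).

Evaluating gives χ_A(x) = x^4.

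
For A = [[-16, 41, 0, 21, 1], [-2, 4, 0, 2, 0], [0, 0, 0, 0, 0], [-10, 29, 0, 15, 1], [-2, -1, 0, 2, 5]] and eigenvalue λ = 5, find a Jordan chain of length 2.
v_1 = [[0, 0, 0, 0, 1]]^T, v_2 = [[1, 0, 0, 1, 0]]^T

We seek v_1 ∈ ker((A - 5I)^2) \ ker(A - 5I), then set v_{i+1} = (A - 5I) v_i.

One such chain is v_1 = [[0, 0, 0, 0, 1]]^T, v_2 = [[1, 0, 0, 1, 0]]^T. Check: (A - 5I) v_2 = [[0, 0, 0, 0, 0]]^T = 0.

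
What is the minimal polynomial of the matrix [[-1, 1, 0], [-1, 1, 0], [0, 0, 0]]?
m_A(x) = x^2

The characteristic polynomial factors as x^3. The minimal polynomial is ∏(x - λ)^{k_λ} where k_λ is the size of the largest Jordan block at λ.

For λ = 0: rank(A) = 1, and the largest Jordan block has size 2 (the smallest k with rank(A^k) = rank(A^(k+1))).

So m_A(x) = x^2.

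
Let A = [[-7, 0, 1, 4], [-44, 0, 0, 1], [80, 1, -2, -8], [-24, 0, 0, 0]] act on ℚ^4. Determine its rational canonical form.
R = [[0, 0, 0, -24], [1, 0, 0, -44], [0, 1, 0, -30], [0, 0, 1, -9]]

The invariant factors of A (the non-unit diagonal entries of the Smith normal form of xI - A over ℚ[x]) are (x + 2)^3(x + 3), each dividing the next. The characteristic polynomial is their product, (x + 2)^3(x + 3).

The rational canonical form is the block-diagonal matrix of companion matrices C(f_i):
R = [[0, 0, 0, -24], [1, 0, 0, -44], [0, 1, 0, -30], [0, 0, 1, -9]].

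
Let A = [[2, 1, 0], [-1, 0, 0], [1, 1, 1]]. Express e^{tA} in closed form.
e^{tA} = [[(t + 1)*e^{t}, t*e^{t}, 0], [-t*e^{t}, (1 - t)*e^{t}, 0], [t*e^{t}, t*e^{t}, e^{t}]]

A has Jordan form J = [[1, 1, 0], [0, 1, 0], [0, 0, 1]] with A = PJP^{-1}, so e^{tA} = P e^{tJ} P^{-1}.

For a Jordan block J_k(λ), e^{tJ_k(λ)} = e^{λt} · (I + tN + t^2 N^2/2! + ... + t^{k-1} N^{k-1}/(k-1)!) where N is the nilpotent superdiagonal part.

Assembling the blocks and conjugating back gives the entries of e^{tA} as shown above.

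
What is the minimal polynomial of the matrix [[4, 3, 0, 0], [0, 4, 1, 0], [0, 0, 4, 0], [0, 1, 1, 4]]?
m_A(x) = (x - 4)^3

The characteristic polynomial factors as (x - 4)^4. The minimal polynomial is ∏(x - λ)^{k_λ} where k_λ is the size of the largest Jordan block at λ.

For λ = 4: rank(A - 4I) = 2, and the largest Jordan block has size 3 (the smallest k with rank((A - 4I)^k) = rank((A - 4I)^(k+1))).

So m_A(x) = (x - 4)^3.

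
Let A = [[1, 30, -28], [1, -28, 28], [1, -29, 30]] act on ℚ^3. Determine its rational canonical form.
R = [[0, 0, -60], [1, 0, 28], [0, 1, 3]]

The invariant factors of A (the non-unit diagonal entries of the Smith normal form of xI - A over ℚ[x]) are (x - 6)(x - 2)(x + 5), each dividing the next. The characteristic polynomial is their product, (x - 6)(x - 2)(x + 5).

The rational canonical form is the block-diagonal matrix of companion matrices C(f_i):
R = [[0, 0, -60], [1, 0, 28], [0, 1, 3]].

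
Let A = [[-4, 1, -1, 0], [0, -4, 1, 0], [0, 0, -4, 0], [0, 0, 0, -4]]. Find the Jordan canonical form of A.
J = [[-4, 1, 0, 0], [0, -4, 1, 0], [0, 0, -4, 0], [0, 0, 0, -4]]

The characteristic polynomial is det(xI - A) = (x + 4)^4, so the eigenvalues are -4 (algebraic multiplicity 4).

For λ = -4: rank(A + 4I) = 2, rank((A + 4I)^2) = 1, rank((A + 4I)^3) = 0. The eigenspace has dimension 4 - 2 = 2, so there are 2 Jordan blocks; the rank sequence gives block sizes [3, 1].

Assembling the blocks gives the Jordan form J above.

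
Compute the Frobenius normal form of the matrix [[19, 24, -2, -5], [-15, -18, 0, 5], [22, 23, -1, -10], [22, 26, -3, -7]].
The invariant factors of A (the non-unit diagonal entries of the Smith normal form of xI - A over ℚ[x]) are (x + 2)^2(x^2 + 3x - 5), each dividing the next. The characteristic polynomial is their product, (x + 2)^2(x^2 + 3x - 5).

The rational canonical form is the block-diagonal matrix of companion matrices C(f_i):
R = [[0, 0, 0, 20], [1, 0, 0, 8], [0, 1, 0, -11], [0, 0, 1, -7]].

Note the characteristic polynomial does not split into linear factors over ℚ, so A has no Jordan form over ℚ; the rational canonical form exists over any field.

R = [[0, 0, 0, 20], [1, 0, 0, 8], [0, 1, 0, -11], [0, 0, 1, -7]]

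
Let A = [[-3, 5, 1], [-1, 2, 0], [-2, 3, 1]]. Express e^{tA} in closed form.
A has Jordan form J = [[0, 1, 0], [0, 0, 1], [0, 0, 0]] with A = PJP^{-1}, so e^{tA} = P e^{tJ} P^{-1}.

For a Jordan block J_k(λ), e^{tJ_k(λ)} = e^{λt} · (I + tN + t^2 N^2/2! + ... + t^{k-1} N^{k-1}/(k-1)!) where N is the nilpotent superdiagonal part.

Assembling the blocks and conjugating back gives the entries of e^{tA} as shown above.

e^{tA} = [[t^2 - 3*t + 1, t*(5 - t), t*(1 - t)], [t*(t - 2)/2, -t^2/2 + 2*t + 1, -t^2/2], [t*(t - 4)/2, t*(6 - t)/2, -t^2/2 + t + 1]]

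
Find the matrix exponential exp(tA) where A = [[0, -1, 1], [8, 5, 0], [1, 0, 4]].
e^{tA} = [[(t^2 - 3*t + 1)*e^{3*t}, t*(t - 2)*e^{3*t}/2, t*(1 - t)*e^{3*t}], [4*t*(2 - t)*e^{3*t}, (-2*t^2 + 2*t + 1)*e^{3*t}, 4*t^2*e^{3*t}], [t*(1 - t)*e^{3*t}, -t^2*e^{3*t}/2, (t^2 + t + 1)*e^{3*t}]]

A has Jordan form J = [[3, 1, 0], [0, 3, 1], [0, 0, 3]] with A = PJP^{-1}, so e^{tA} = P e^{tJ} P^{-1}.

For a Jordan block J_k(λ), e^{tJ_k(λ)} = e^{λt} · (I + tN + t^2 N^2/2! + ... + t^{k-1} N^{k-1}/(k-1)!) where N is the nilpotent superdiagonal part.

Assembling the blocks and conjugating back gives the entries of e^{tA} as shown above.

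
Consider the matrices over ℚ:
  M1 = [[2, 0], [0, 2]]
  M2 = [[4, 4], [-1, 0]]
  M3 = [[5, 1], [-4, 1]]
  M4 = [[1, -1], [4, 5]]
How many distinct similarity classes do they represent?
Characteristic polynomials: χ_{M1} = (x - 2)^2, χ_{M2} = (x - 2)^2, χ_{M3} = (x - 3)^2, χ_{M4} = (x - 3)^2.

{M1}: invariant factors x - 2, x - 2.

{M2}: invariant factors (x - 2)^2.

{M3, M4}: invariant factors (x - 3)^2.

Matrices are similar if and only if their invariant-factor lists agree; the partition into similarity classes is {M1}, {M2}, {M3, M4}.

3 classes: {M1}, {M2}, {M3, M4}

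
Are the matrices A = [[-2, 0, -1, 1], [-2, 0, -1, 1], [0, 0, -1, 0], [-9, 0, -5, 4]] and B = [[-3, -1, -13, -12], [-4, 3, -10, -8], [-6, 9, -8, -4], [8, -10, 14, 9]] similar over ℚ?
No.

Both have characteristic polynomial x(x - 1)^2(x + 1), but the minimal polynomial of A is x(x - 1)^2(x + 1) while the minimal polynomial of B is x(x - 1)(x + 1). The minimal polynomial is a similarity invariant, so A and B are not similar.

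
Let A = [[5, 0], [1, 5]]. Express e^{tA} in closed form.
e^{tA} = [[e^{5*t}, 0], [t*e^{5*t}, e^{5*t}]]

A has Jordan form J = [[5, 1], [0, 5]] with A = PJP^{-1}, so e^{tA} = P e^{tJ} P^{-1}.

For a Jordan block J_k(λ), e^{tJ_k(λ)} = e^{λt} · (I + tN + t^2 N^2/2! + ... + t^{k-1} N^{k-1}/(k-1)!) where N is the nilpotent superdiagonal part.

Assembling the blocks and conjugating back gives the entries of e^{tA} as shown above.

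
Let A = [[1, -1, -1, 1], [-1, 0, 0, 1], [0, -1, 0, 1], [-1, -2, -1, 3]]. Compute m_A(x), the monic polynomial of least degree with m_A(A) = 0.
m_A(x) = (x - 1)^2

The characteristic polynomial factors as (x - 1)^4. The minimal polynomial is ∏(x - λ)^{k_λ} where k_λ is the size of the largest Jordan block at λ.

For λ = 1: rank(A - I) = 2, and the largest Jordan block has size 2 (the smallest k with rank((A - I)^k) = rank((A - I)^(k+1))).

So m_A(x) = (x - 1)^2.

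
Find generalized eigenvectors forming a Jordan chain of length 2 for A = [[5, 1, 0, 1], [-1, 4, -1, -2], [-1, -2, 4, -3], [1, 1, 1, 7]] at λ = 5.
v_1 = [[0, -1, -2, 2]]^T, v_2 = [[1, -1, -2, 1]]^T

We seek v_1 ∈ ker((A - 5I)^2) \ ker(A - 5I), then set v_{i+1} = (A - 5I) v_i.

One such chain is v_1 = [[0, -1, -2, 2]]^T, v_2 = [[1, -1, -2, 1]]^T. Check: (A - 5I) v_2 = [[0, 0, 0, 0]]^T = 0.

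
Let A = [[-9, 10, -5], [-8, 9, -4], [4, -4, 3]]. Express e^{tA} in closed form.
A has Jordan form J = [[1, 1, 0], [0, 1, 0], [0, 0, 1]] with A = PJP^{-1}, so e^{tA} = P e^{tJ} P^{-1}.

For a Jordan block J_k(λ), e^{tJ_k(λ)} = e^{λt} · (I + tN + t^2 N^2/2! + ... + t^{k-1} N^{k-1}/(k-1)!) where N is the nilpotent superdiagonal part.

Assembling the blocks and conjugating back gives the entries of e^{tA} as shown above.

e^{tA} = [[(1 - 10*t)*e^{t}, 10*t*e^{t}, -5*t*e^{t}], [-8*t*e^{t}, (8*t + 1)*e^{t}, -4*t*e^{t}], [4*t*e^{t}, -4*t*e^{t}, (2*t + 1)*e^{t}]]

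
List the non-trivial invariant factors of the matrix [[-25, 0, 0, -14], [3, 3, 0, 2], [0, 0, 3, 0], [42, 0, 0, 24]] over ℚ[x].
The Jordan structure of A has elementary divisors (x + 4), (x - 3)^2, (x - 3). Arranging the block sizes at each eigenvalue in decreasing order and taking row products gives the invariant factors.

Invariant factors (smallest first, each dividing the next): x - 3, (x - 3)^2(x + 4).

Check: the last factor (x - 3)^2(x + 4) is the minimal polynomial, and the product (x - 3)^3(x + 4) is the characteristic polynomial.

x - 3, (x - 3)^2(x + 4)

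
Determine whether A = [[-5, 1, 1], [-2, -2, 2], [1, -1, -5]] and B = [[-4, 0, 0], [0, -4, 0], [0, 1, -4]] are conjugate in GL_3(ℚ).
Yes.

Two matrices over a field are similar if and only if they have the same invariant factors.

Both A and B have characteristic polynomial (x + 4)^3 and minimal polynomial (x + 4)^2. Computing further, both have invariant factors x + 4, (x + 4)^2. Hence A and B are similar.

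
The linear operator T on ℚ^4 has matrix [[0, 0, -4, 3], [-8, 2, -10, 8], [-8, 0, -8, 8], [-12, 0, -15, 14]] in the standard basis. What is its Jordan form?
J = [[2, 1, 0, 0], [0, 2, 1, 0], [0, 0, 2, 0], [0, 0, 0, 2]]

The characteristic polynomial is det(xI - A) = (x - 2)^4, so the eigenvalues are 2 (algebraic multiplicity 4).

For λ = 2: rank(A - 2I) = 2, rank((A - 2I)^2) = 1, rank((A - 2I)^3) = 0. The eigenspace has dimension 4 - 2 = 2, so there are 2 Jordan blocks; the rank sequence gives block sizes [3, 1].

Assembling the blocks gives the Jordan form J above.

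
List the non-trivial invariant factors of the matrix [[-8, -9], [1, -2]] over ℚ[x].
The Jordan structure of A has elementary divisors (x + 5)^2. Arranging the block sizes at each eigenvalue in decreasing order and taking row products gives the invariant factors.

Invariant factors (smallest first, each dividing the next): (x + 5)^2.

Check: the last factor (x + 5)^2 is the minimal polynomial, and the product (x + 5)^2 is the characteristic polynomial.

(x + 5)^2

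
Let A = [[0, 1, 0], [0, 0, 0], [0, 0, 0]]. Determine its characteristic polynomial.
χ_A(x) = x^3

xI - A = [[x, -1, 0], [0, x, 0], [0, 0, x]].

Expanding det(xI - A) along the first row:
det(xI - A) = + (x)·det([[x, 0], [0, x]]) - (-1)·det([[0, 0], [0, x]]) + (0)·det([[0, x], [0, 0]]).

Evaluating gives χ_A(x) = x^3.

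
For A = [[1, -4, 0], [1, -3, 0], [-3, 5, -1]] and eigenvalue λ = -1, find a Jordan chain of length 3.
v_1 = [[1, 1, -2]]^T, v_2 = [[-2, -1, 2]]^T, v_3 = [[0, 0, 1]]^T

We seek v_1 ∈ ker((A + I)^3) \ ker((A + I)^2), then set v_{i+1} = (A + I) v_i.

One such chain is v_1 = [[1, 1, -2]]^T, v_2 = [[-2, -1, 2]]^T, v_3 = [[0, 0, 1]]^T. Check: (A + I) v_3 = [[0, 0, 0]]^T = 0.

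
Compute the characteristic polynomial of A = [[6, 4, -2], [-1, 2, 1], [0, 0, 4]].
xI - A = [[x - 6, -4, 2], [1, x - 2, -1], [0, 0, x - 4]].

Expanding det(xI - A) along the first row:
det(xI - A) = + (x - 6)·det([[x - 2, -1], [0, x - 4]]) - (-4)·det([[1, -1], [0, x - 4]]) + (2)·det([[1, x - 2], [0, 0]]).

Evaluating gives χ_A(x) = x^3 - 12x^2 + 48x - 64 = (x - 4)^3.

χ_A(x) = (x - 4)^3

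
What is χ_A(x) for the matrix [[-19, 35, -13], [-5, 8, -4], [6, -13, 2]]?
χ_A(x) = (x + 3)^3

xI - A = [[x + 19, -35, 13], [5, x - 8, 4], [-6, 13, x - 2]].

Expanding det(xI - A) along the first row:
det(xI - A) = + (x + 19)·det([[x - 8, 4], [13, x - 2]]) - (-35)·det([[5, 4], [-6, x - 2]]) + (13)·det([[5, x - 8], [-6, 13]]).

Evaluating gives χ_A(x) = x^3 + 9x^2 + 27x + 27 = (x + 3)^3.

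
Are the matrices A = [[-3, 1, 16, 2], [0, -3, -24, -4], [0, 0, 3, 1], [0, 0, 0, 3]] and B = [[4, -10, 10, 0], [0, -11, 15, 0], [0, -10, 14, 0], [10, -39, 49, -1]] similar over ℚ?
No.

trace(A) = 0 but trace(B) = 6. The trace is a similarity invariant, so A and B are not similar.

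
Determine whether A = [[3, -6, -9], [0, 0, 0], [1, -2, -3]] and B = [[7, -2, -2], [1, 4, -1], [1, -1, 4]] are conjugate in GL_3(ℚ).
No.

trace(A) = 0 but trace(B) = 15. The trace is a similarity invariant, so A and B are not similar.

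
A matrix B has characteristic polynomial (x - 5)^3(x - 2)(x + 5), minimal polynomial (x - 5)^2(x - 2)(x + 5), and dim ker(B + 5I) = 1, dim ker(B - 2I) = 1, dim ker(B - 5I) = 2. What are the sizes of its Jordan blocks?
Jordan blocks: (-5, 1), (2, 1), (5, 2), (5, 1)

λ = -5: algebraic multiplicity 1 (exponent in χ_B), largest block size 1 (exponent in m_B), 1 block (geometric multiplicity). This forces block sizes [1].
λ = 2: algebraic multiplicity 1 (exponent in χ_B), largest block size 1 (exponent in m_B), 1 block (geometric multiplicity). This forces block sizes [1].
λ = 5: algebraic multiplicity 3 (exponent in χ_B), largest block size 2 (exponent in m_B), 2 blocks (geometric multiplicity). These force block sizes [2, 1].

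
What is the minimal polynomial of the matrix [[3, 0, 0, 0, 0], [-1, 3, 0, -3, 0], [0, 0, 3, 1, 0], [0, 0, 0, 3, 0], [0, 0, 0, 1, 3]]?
m_A(x) = (x - 3)^2

The characteristic polynomial factors as (x - 3)^5. The minimal polynomial is ∏(x - λ)^{k_λ} where k_λ is the size of the largest Jordan block at λ.

For λ = 3: rank(A - 3I) = 2, and the largest Jordan block has size 2 (the smallest k with rank((A - 3I)^k) = rank((A - 3I)^(k+1))).

So m_A(x) = (x - 3)^2.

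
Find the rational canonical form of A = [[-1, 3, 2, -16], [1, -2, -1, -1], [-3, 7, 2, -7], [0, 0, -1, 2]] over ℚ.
The invariant factors of A (the non-unit diagonal entries of the Smith normal form of xI - A over ℚ[x]) are (x - 1)(x^3 - 3x + 3), each dividing the next. The characteristic polynomial is their product, (x - 1)(x^3 - 3x + 3).

The rational canonical form is the block-diagonal matrix of companion matrices C(f_i):
R = [[0, 0, 0, 3], [1, 0, 0, -6], [0, 1, 0, 3], [0, 0, 1, 1]].

Note the characteristic polynomial does not split into linear factors over ℚ, so A has no Jordan form over ℚ; the rational canonical form exists over any field.

R = [[0, 0, 0, 3], [1, 0, 0, -6], [0, 1, 0, 3], [0, 0, 1, 1]]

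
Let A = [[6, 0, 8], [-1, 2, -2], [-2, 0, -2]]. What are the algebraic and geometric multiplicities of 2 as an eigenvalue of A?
The characteristic polynomial is (x - 2)^3, so the factor x - 2 appears with exponent 3: the algebraic multiplicity is 3.

rank(A - 2I) = 1, so the eigenspace has dimension 3 - 1 = 2: the geometric multiplicity is 2.

Since 2 < 3, A is not diagonalizable.

algebraic multiplicity 3, geometric multiplicity 2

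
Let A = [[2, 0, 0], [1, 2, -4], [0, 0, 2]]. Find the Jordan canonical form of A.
J = [[2, 1, 0], [0, 2, 0], [0, 0, 2]]

The characteristic polynomial is det(xI - A) = (x - 2)^3, so the eigenvalues are 2 (algebraic multiplicity 3).

For λ = 2: rank(A - 2I) = 1, rank((A - 2I)^2) = 0. The eigenspace has dimension 3 - 1 = 2, so there are 2 Jordan blocks; the rank sequence gives block sizes [2, 1].

Assembling the blocks gives the Jordan form J above.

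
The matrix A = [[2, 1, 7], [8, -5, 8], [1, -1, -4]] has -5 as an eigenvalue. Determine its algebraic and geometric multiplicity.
algebraic multiplicity 2, geometric multiplicity 1

The characteristic polynomial is (x - 3)(x + 5)^2, so the factor x + 5 appears with exponent 2: the algebraic multiplicity is 2.

rank(A + 5I) = 2, so the eigenspace has dimension 3 - 2 = 1: the geometric multiplicity is 1.

Since 1 < 2, A is not diagonalizable.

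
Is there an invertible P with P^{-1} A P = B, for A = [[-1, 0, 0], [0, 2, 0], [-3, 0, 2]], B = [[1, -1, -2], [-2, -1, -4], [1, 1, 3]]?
χ_A(x) = (x - 2)^2(x + 1) but χ_B(x) = (x - 1)^3. The characteristic polynomial is a similarity invariant, so A and B are not similar.

No.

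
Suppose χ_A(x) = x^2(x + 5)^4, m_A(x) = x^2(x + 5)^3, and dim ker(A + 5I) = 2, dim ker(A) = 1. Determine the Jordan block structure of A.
λ = -5: algebraic multiplicity 4 (exponent in χ_A), largest block size 3 (exponent in m_A), 2 blocks (geometric multiplicity). These force block sizes [3, 1].
λ = 0: algebraic multiplicity 2 (exponent in χ_A), largest block size 2 (exponent in m_A), 1 block (geometric multiplicity). This forces block sizes [2].

Jordan blocks: (-5, 3), (-5, 1), (0, 2)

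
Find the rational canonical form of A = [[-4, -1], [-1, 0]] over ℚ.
R = [[0, 1], [1, -4]]

The invariant factors of A (the non-unit diagonal entries of the Smith normal form of xI - A over ℚ[x]) are x^2 + 4x - 1, each dividing the next. The characteristic polynomial is their product, x^2 + 4x - 1.

The rational canonical form is the block-diagonal matrix of companion matrices C(f_i):
R = [[0, 1], [1, -4]].

Note the characteristic polynomial does not split into linear factors over ℚ, so A has no Jordan form over ℚ; the rational canonical form exists over any field.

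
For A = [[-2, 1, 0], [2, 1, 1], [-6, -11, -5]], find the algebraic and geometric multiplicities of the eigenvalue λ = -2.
The characteristic polynomial is (x + 2)^3, so the factor x + 2 appears with exponent 3: the algebraic multiplicity is 3.

rank(A + 2I) = 2, so the eigenspace has dimension 3 - 2 = 1: the geometric multiplicity is 1.

Since 1 < 3, A is not diagonalizable.

algebraic multiplicity 3, geometric multiplicity 1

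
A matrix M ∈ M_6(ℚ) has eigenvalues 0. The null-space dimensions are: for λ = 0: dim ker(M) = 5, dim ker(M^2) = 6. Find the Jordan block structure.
λ = 0: successive nullity increments [5, 1] count blocks of size ≥ k; block sizes are [2, 1, 1, 1, 1].

Jordan blocks: (0, 2), (0, 1), (0, 1), (0, 1), (0, 1)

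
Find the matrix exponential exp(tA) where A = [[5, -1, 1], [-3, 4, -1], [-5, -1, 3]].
e^{tA} = [[(-t^2/2 + t + 1)*e^{4*t}, -t*(t + 1)*e^{4*t}, t*(t + 2)*e^{4*t}/2], [t*(t - 3)*e^{4*t}, (2*t^2 + 1)*e^{4*t}, -t*(t + 1)*e^{4*t}], [t*(3*t - 10)*e^{4*t}/2, t*(3*t - 1)*e^{4*t}, (-3*t^2/2 - t + 1)*e^{4*t}]]

A has Jordan form J = [[4, 1, 0], [0, 4, 1], [0, 0, 4]] with A = PJP^{-1}, so e^{tA} = P e^{tJ} P^{-1}.

For a Jordan block J_k(λ), e^{tJ_k(λ)} = e^{λt} · (I + tN + t^2 N^2/2! + ... + t^{k-1} N^{k-1}/(k-1)!) where N is the nilpotent superdiagonal part.

Assembling the blocks and conjugating back gives the entries of e^{tA} as shown above.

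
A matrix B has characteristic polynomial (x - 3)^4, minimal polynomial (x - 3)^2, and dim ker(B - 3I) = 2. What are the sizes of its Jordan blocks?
Jordan blocks: (3, 2), (3, 2)

λ = 3: algebraic multiplicity 4 (exponent in χ_B), largest block size 2 (exponent in m_B), 2 blocks (geometric multiplicity). These force block sizes [2, 2].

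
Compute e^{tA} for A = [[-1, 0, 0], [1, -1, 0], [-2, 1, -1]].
A has Jordan form J = [[-1, 1, 0], [0, -1, 1], [0, 0, -1]] with A = PJP^{-1}, so e^{tA} = P e^{tJ} P^{-1}.

For a Jordan block J_k(λ), e^{tJ_k(λ)} = e^{λt} · (I + tN + t^2 N^2/2! + ... + t^{k-1} N^{k-1}/(k-1)!) where N is the nilpotent superdiagonal part.

Assembling the blocks and conjugating back gives the entries of e^{tA} as shown above.

e^{tA} = [[e^{-t}, 0, 0], [t*e^{-t}, e^{-t}, 0], [t*(t - 4)*e^{-t}/2, t*e^{-t}, e^{-t}]]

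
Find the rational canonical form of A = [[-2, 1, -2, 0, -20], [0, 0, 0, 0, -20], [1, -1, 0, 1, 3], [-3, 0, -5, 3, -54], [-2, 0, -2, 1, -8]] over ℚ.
The invariant factors of A (the non-unit diagonal entries of the Smith normal form of xI - A over ℚ[x]) are (x + 2)(x + 5)(x^3 + 3x + 2), each dividing the next. The characteristic polynomial is their product, (x + 2)(x + 5)(x^3 + 3x + 2).

The rational canonical form is the block-diagonal matrix of companion matrices C(f_i):
R = [[0, 0, 0, 0, -20], [1, 0, 0, 0, -44], [0, 1, 0, 0, -23], [0, 0, 1, 0, -13], [0, 0, 0, 1, -7]].

Note the characteristic polynomial does not split into linear factors over ℚ, so A has no Jordan form over ℚ; the rational canonical form exists over any field.

R = [[0, 0, 0, 0, -20], [1, 0, 0, 0, -44], [0, 1, 0, 0, -23], [0, 0, 1, 0, -13], [0, 0, 0, 1, -7]]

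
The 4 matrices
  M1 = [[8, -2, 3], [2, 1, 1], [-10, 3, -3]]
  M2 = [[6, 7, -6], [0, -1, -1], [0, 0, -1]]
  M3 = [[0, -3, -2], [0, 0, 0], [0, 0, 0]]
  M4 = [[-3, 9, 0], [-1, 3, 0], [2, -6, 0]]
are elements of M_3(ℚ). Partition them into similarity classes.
3 classes: {M1}, {M2}, {M3, M4}

Characteristic polynomials: χ_{M1} = (x - 2)^3, χ_{M2} = (x - 6)(x + 1)^2, χ_{M3} = x^3, χ_{M4} = x^3.

{M1}: invariant factors (x - 2)^3.

{M2}: invariant factors (x - 6)(x + 1)^2.

{M3, M4}: invariant factors x, x^2.

Matrices are similar if and only if their invariant-factor lists agree; the partition into similarity classes is {M1}, {M2}, {M3, M4}.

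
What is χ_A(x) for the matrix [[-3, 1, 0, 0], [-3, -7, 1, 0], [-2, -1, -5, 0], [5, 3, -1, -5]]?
xI - A = [[x + 3, -1, 0, 0], [3, x + 7, -1, 0], [2, 1, x + 5, 0], [-5, -3, 1, x + 5]].

Expanding det(xI - A) along the first row:
det(xI - A) = + (x + 3)·det([[x + 7, -1, 0], [1, x + 5, 0], [-3, 1, x + 5]]) - (-1)·det([[3, -1, 0], [2, x + 5, 0], [-5, 1, x + 5]]) + (0)·det([[3, x + 7, 0], [2, 1, 0], [-5, -3, x + 5]]) - (0)·det([[3, x + 7, -1], [2, 1, x + 5], [-5, -3, 1]]).

Evaluating gives χ_A(x) = x^4 + 20x^3 + 150x^2 + 500x + 625 = (x + 5)^4.

χ_A(x) = (x + 5)^4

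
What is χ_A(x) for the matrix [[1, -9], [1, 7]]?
xI - A = [[x - 1, 9], [-1, x - 7]].

Expanding det(xI - A) along the first row:
det(xI - A) = + (x - 1)·det([[x - 7]]) - (9)·det([[-1]]).

Evaluating gives χ_A(x) = x^2 - 8x + 16 = (x - 4)^2.

χ_A(x) = (x - 4)^2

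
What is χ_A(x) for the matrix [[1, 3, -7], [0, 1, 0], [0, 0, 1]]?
χ_A(x) = (x - 1)^3

xI - A = [[x - 1, -3, 7], [0, x - 1, 0], [0, 0, x - 1]].

Expanding det(xI - A) along the first row:
det(xI - A) = + (x - 1)·det([[x - 1, 0], [0, x - 1]]) - (-3)·det([[0, 0], [0, x - 1]]) + (7)·det([[0, x - 1], [0, 0]]).

Evaluating gives χ_A(x) = x^3 - 3x^2 + 3x - 1 = (x - 1)^3.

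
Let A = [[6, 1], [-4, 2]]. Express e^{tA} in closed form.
A has Jordan form J = [[4, 1], [0, 4]] with A = PJP^{-1}, so e^{tA} = P e^{tJ} P^{-1}.

For a Jordan block J_k(λ), e^{tJ_k(λ)} = e^{λt} · (I + tN + t^2 N^2/2! + ... + t^{k-1} N^{k-1}/(k-1)!) where N is the nilpotent superdiagonal part.

Assembling the blocks and conjugating back gives the entries of e^{tA} as shown above.

e^{tA} = [[(2*t + 1)*e^{4*t}, t*e^{4*t}], [-4*t*e^{4*t}, (1 - 2*t)*e^{4*t}]]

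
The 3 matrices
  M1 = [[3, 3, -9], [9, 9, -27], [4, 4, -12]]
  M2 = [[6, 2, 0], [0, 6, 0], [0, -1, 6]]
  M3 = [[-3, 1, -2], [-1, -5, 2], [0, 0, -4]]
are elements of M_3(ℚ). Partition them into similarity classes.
3 classes: {M1}, {M2}, {M3}

Characteristic polynomials: χ_{M1} = x^3, χ_{M2} = (x - 6)^3, χ_{M3} = (x + 4)^3.

{M1}: invariant factors x, x^2.

{M2}: invariant factors x - 6, (x - 6)^2.

{M3}: invariant factors x + 4, (x + 4)^2.

Matrices are similar if and only if their invariant-factor lists agree; the partition into similarity classes is {M1}, {M2}, {M3}.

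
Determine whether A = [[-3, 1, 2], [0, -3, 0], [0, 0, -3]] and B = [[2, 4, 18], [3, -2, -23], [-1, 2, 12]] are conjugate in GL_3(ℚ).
trace(A) = -9 but trace(B) = 12. The trace is a similarity invariant, so A and B are not similar.

No.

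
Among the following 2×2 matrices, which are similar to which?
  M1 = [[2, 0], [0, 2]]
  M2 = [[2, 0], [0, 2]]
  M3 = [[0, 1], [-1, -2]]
Characteristic polynomials: χ_{M1} = (x - 2)^2, χ_{M2} = (x - 2)^2, χ_{M3} = (x + 1)^2.

{M1, M2}: invariant factors x - 2, x - 2.

{M3}: invariant factors (x + 1)^2.

Matrices are similar if and only if their invariant-factor lists agree; the partition into similarity classes is {M1, M2}, {M3}.

2 classes: {M1, M2}, {M3}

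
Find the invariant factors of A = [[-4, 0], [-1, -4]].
The Jordan structure of A has elementary divisors (x + 4)^2. Arranging the block sizes at each eigenvalue in decreasing order and taking row products gives the invariant factors.

Invariant factors (smallest first, each dividing the next): (x + 4)^2.

Check: the last factor (x + 4)^2 is the minimal polynomial, and the product (x + 4)^2 is the characteristic polynomial.

(x + 4)^2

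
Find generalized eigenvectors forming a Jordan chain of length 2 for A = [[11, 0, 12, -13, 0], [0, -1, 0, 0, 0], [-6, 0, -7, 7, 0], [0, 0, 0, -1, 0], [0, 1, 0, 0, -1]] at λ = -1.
We seek v_1 ∈ ker((A + I)^2) \ ker(A + I), then set v_{i+1} = (A + I) v_i.

One such chain is v_1 = [[0, 1, 0, 0, 2]]^T, v_2 = [[0, 0, 0, 0, 1]]^T. Check: (A + I) v_2 = [[0, 0, 0, 0, 0]]^T = 0.

v_1 = [[0, 1, 0, 0, 2]]^T, v_2 = [[0, 0, 0, 0, 1]]^T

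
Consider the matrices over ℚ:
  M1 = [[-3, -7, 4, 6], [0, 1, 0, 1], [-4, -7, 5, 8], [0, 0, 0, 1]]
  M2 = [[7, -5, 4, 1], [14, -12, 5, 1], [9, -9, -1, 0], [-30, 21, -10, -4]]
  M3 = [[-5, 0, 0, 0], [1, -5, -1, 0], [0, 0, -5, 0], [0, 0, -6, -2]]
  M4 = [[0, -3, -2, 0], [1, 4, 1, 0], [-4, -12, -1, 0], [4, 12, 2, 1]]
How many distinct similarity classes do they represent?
3 classes: {M1, M4}, {M2}, {M3}

Characteristic polynomials: χ_{M1} = (x - 1)^4, χ_{M2} = (x + 1)^2(x + 4)^2, χ_{M3} = (x + 2)(x + 5)^3, χ_{M4} = (x - 1)^4.

{M1, M4}: invariant factors x - 1, (x - 1)^3.

{M2}: invariant factors (x + 1)^2(x + 4)^2.

{M3}: invariant factors x + 5, (x + 2)(x + 5)^2.

Matrices are similar if and only if their invariant-factor lists agree; the partition into similarity classes is {M1, M4}, {M2}, {M3}.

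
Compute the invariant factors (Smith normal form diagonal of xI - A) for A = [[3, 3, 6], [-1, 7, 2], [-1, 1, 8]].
The Jordan structure of A has elementary divisors (x - 6)^2, (x - 6). Arranging the block sizes at each eigenvalue in decreasing order and taking row products gives the invariant factors.

Invariant factors (smallest first, each dividing the next): x - 6, (x - 6)^2.

Check: the last factor (x - 6)^2 is the minimal polynomial, and the product (x - 6)^3 is the characteristic polynomial.

x - 6, (x - 6)^2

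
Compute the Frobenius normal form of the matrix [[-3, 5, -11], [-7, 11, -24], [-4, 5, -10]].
R = [[0, 0, 1], [1, 0, 2], [0, 1, -2]]

The invariant factors of A (the non-unit diagonal entries of the Smith normal form of xI - A over ℚ[x]) are (x - 1)(x^2 + 3x + 1), each dividing the next. The characteristic polynomial is their product, (x - 1)(x^2 + 3x + 1).

The rational canonical form is the block-diagonal matrix of companion matrices C(f_i):
R = [[0, 0, 1], [1, 0, 2], [0, 1, -2]].

Note the characteristic polynomial does not split into linear factors over ℚ, so A has no Jordan form over ℚ; the rational canonical form exists over any field.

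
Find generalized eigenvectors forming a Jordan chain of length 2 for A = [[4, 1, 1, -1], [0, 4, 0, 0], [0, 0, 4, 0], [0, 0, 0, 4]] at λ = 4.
We seek v_1 ∈ ker((A - 4I)^2) \ ker(A - 4I), then set v_{i+1} = (A - 4I) v_i.

One such chain is v_1 = [[1, 1, 0, 0]]^T, v_2 = [[1, 0, 0, 0]]^T. Check: (A - 4I) v_2 = [[0, 0, 0, 0]]^T = 0.

v_1 = [[1, 1, 0, 0]]^T, v_2 = [[1, 0, 0, 0]]^T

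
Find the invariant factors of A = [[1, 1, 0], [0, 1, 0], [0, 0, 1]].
x - 1, (x - 1)^2

The Jordan structure of A has elementary divisors (x - 1)^2, (x - 1). Arranging the block sizes at each eigenvalue in decreasing order and taking row products gives the invariant factors.

Invariant factors (smallest first, each dividing the next): x - 1, (x - 1)^2.

Check: the last factor (x - 1)^2 is the minimal polynomial, and the product (x - 1)^3 is the characteristic polynomial.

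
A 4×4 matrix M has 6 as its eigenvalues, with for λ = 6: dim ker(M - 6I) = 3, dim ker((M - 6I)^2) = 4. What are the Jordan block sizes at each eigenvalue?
λ = 6: successive nullity increments [3, 1] count blocks of size ≥ k; block sizes are [2, 1, 1].

Jordan blocks: (6, 2), (6, 1), (6, 1)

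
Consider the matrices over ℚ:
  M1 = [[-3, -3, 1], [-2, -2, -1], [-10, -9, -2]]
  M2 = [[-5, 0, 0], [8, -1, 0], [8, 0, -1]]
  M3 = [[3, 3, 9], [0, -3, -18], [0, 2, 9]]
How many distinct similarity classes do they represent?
Characteristic polynomials: χ_{M1} = (x + 1)^2(x + 5), χ_{M2} = (x + 1)^2(x + 5), χ_{M3} = (x - 3)^3.

{M1}: invariant factors (x + 1)^2(x + 5).

{M2}: invariant factors x + 1, (x + 1)(x + 5).

{M3}: invariant factors x - 3, (x - 3)^2.

Matrices are similar if and only if their invariant-factor lists agree; the partition into similarity classes is {M1}, {M2}, {M3}.

3 classes: {M1}, {M2}, {M3}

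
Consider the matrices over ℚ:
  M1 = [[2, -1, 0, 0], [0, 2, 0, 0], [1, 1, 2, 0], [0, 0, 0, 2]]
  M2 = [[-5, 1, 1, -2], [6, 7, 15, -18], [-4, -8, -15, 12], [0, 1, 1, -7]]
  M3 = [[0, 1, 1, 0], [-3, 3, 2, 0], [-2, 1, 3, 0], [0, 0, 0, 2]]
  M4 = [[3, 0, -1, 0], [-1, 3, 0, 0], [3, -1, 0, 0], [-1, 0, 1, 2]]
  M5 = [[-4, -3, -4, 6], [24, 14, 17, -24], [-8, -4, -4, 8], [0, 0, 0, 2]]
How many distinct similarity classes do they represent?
Characteristic polynomials: χ_{M1} = (x - 2)^4, χ_{M2} = (x + 5)^4, χ_{M3} = (x - 2)^4, χ_{M4} = (x - 2)^4, χ_{M5} = (x - 2)^4.

{M1, M3, M4, M5}: invariant factors x - 2, (x - 2)^3.

{M2}: invariant factors x + 5, (x + 5)^3.

Matrices are similar if and only if their invariant-factor lists agree; the partition into similarity classes is {M1, M3, M4, M5}, {M2}.

2 classes: {M1, M3, M4, M5}, {M2}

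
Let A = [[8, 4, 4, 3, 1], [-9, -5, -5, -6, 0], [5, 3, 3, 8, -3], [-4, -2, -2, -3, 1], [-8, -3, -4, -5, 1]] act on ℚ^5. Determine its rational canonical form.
R = [[0, 0, 0, 0, 6], [1, 0, 0, 0, -5], [0, 1, 0, 0, -2], [0, 0, 1, 0, -2], [0, 0, 0, 1, 4]]

The invariant factors of A (the non-unit diagonal entries of the Smith normal form of xI - A over ℚ[x]) are (x - 3)(x - 1)(x^3 - x - 2), each dividing the next. The characteristic polynomial is their product, (x - 3)(x - 1)(x^3 - x - 2).

The rational canonical form is the block-diagonal matrix of companion matrices C(f_i):
R = [[0, 0, 0, 0, 6], [1, 0, 0, 0, -5], [0, 1, 0, 0, -2], [0, 0, 1, 0, -2], [0, 0, 0, 1, 4]].

Note the characteristic polynomial does not split into linear factors over ℚ, so A has no Jordan form over ℚ; the rational canonical form exists over any field.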